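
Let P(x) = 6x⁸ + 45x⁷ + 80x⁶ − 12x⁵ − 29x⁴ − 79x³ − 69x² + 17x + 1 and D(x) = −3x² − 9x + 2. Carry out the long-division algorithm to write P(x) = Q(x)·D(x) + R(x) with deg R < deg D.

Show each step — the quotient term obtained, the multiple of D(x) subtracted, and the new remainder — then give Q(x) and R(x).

Q(x) = −2x⁶ − 9x⁵ − x⁴ + x³ + 6x² + 9x; R(x) = −x + 1

Step 1: lead(6x⁸ + 45x⁷ + 80x⁶ − 12x⁵ − 29x⁴ − 79x³ − 69x² + 17x + 1) ÷ lead(D) = 6x⁸ ÷ −3x² = −2x⁶. Subtract (−2x⁶)·D = 6x⁸ + 18x⁷ − 4x⁶. Remainder: 27x⁷ + 84x⁶ − 12x⁵ − 29x⁴ − 79x³ − 69x² + 17x + 1.
Step 2: lead(27x⁷ + 84x⁶ − 12x⁵ − 29x⁴ − 79x³ − 69x² + 17x + 1) ÷ lead(D) = 27x⁷ ÷ −3x² = −9x⁵. Subtract (−9x⁵)·D = 27x⁷ + 81x⁶ − 18x⁵. Remainder: 3x⁶ + 6x⁵ − 29x⁴ − 79x³ − 69x² + 17x + 1.
Step 3: lead(3x⁶ + 6x⁵ − 29x⁴ − 79x³ − 69x² + 17x + 1) ÷ lead(D) = 3x⁶ ÷ −3x² = −x⁴. Subtract (−x⁴)·D = 3x⁶ + 9x⁵ − 2x⁴. Remainder: −3x⁵ − 27x⁴ − 79x³ − 69x² + 17x + 1.
Step 4: lead(−3x⁵ − 27x⁴ − 79x³ − 69x² + 17x + 1) ÷ lead(D) = −3x⁵ ÷ −3x² = x³. Subtract (x³)·D = −3x⁵ − 9x⁴ + 2x³. Remainder: −18x⁴ − 81x³ − 69x² + 17x + 1.
Step 5: lead(−18x⁴ − 81x³ − 69x² + 17x + 1) ÷ lead(D) = −18x⁴ ÷ −3x² = 6x². Subtract (6x²)·D = −18x⁴ − 54x³ + 12x². Remainder: −27x³ − 81x² + 17x + 1.
Step 6: lead(−27x³ − 81x² + 17x + 1) ÷ lead(D) = −27x³ ÷ −3x² = 9x. Subtract (9x)·D = −27x³ − 81x² + 18x. Remainder: −x + 1.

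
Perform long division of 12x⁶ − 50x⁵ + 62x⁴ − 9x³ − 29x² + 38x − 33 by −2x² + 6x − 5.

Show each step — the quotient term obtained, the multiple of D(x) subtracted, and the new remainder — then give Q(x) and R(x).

Step 1: lead(12x⁶ − 50x⁵ + 62x⁴ − 9x³ − 29x² + 38x − 33) ÷ lead(D) = 12x⁶ ÷ −2x² = −6x⁴. Subtract (−6x⁴)·D = 12x⁶ − 36x⁵ + 30x⁴. Remainder: −14x⁵ + 32x⁴ − 9x³ − 29x² + 38x − 33.
Step 2: lead(−14x⁵ + 32x⁴ − 9x³ − 29x² + 38x − 33) ÷ lead(D) = −14x⁵ ÷ −2x² = 7x³. Subtract (7x³)·D = −14x⁵ + 42x⁴ − 35x³. Remainder: −10x⁴ + 26x³ − 29x² + 38x − 33.
Step 3: lead(−10x⁴ + 26x³ − 29x² + 38x − 33) ÷ lead(D) = −10x⁴ ÷ −2x² = 5x². Subtract (5x²)·D = −10x⁴ + 30x³ − 25x². Remainder: −4x³ − 4x² + 38x − 33.
Step 4: lead(−4x³ − 4x² + 38x − 33) ÷ lead(D) = −4x³ ÷ −2x² = 2x. Subtract (2x)·D = −4x³ + 12x² − 10x. Remainder: −16x² + 48x − 33.
Step 5: lead(−16x² + 48x − 33) ÷ lead(D) = −16x² ÷ −2x² = 8. Subtract (8)·D = −16x² + 48x − 40. Remainder: 7.

Q(x) = −6x⁴ + 7x³ + 5x² + 2x + 8; R(x) = 7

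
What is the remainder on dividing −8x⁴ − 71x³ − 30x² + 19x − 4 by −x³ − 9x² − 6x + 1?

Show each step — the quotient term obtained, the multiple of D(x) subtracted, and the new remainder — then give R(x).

R(x) = 9x² + 5x − 3

Step 1: lead(−8x⁴ − 71x³ − 30x² + 19x − 4) ÷ lead(D) = −8x⁴ ÷ −x³ = 8x. Subtract (8x)·D = −8x⁴ − 72x³ − 48x² + 8x. Remainder: x³ + 18x² + 11x − 4.
Step 2: lead(x³ + 18x² + 11x − 4) ÷ lead(D) = x³ ÷ −x³ = −1. Subtract (−1)·D = x³ + 9x² + 6x − 1. Remainder: 9x² + 5x − 3.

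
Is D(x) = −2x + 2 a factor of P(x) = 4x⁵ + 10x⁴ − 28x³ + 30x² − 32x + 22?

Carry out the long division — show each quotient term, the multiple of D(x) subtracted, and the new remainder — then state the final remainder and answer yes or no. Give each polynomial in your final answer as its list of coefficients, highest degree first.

R = [6], so D(x) is not a factor of P(x). no

Step 1: lead(4x⁵ + 10x⁴ − 28x³ + 30x² − 32x + 22) ÷ lead(D) = 4x⁵ ÷ −2x = −2x⁴. Subtract (−2x⁴)·D = 4x⁵ − 4x⁴. Remainder: 14x⁴ − 28x³ + 30x² − 32x + 22.
Step 2: lead(14x⁴ − 28x³ + 30x² − 32x + 22) ÷ lead(D) = 14x⁴ ÷ −2x = −7x³. Subtract (−7x³)·D = 14x⁴ − 14x³. Remainder: −14x³ + 30x² − 32x + 22.
Step 3: lead(−14x³ + 30x² − 32x + 22) ÷ lead(D) = −14x³ ÷ −2x = 7x². Subtract (7x²)·D = −14x³ + 14x². Remainder: 16x² − 32x + 22.
Step 4: lead(16x² − 32x + 22) ÷ lead(D) = 16x² ÷ −2x = −8x. Subtract (−8x)·D = 16x² − 16x. Remainder: −16x + 22.
Step 5: lead(−16x + 22) ÷ lead(D) = −16x ÷ −2x = 8. Subtract (8)·D = −16x + 16. Remainder: 6.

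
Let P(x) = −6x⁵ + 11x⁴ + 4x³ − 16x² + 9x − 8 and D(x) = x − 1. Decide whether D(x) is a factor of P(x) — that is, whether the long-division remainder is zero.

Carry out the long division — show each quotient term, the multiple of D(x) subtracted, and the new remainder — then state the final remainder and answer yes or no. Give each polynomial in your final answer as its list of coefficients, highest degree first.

R = [-6], so D(x) is not a factor of P(x). no

Step 1: lead(−6x⁵ + 11x⁴ + 4x³ − 16x² + 9x − 8) ÷ lead(D) = −6x⁵ ÷ x = −6x⁴. Subtract (−6x⁴)·D = −6x⁵ + 6x⁴. Remainder: 5x⁴ + 4x³ − 16x² + 9x − 8.
Step 2: lead(5x⁴ + 4x³ − 16x² + 9x − 8) ÷ lead(D) = 5x⁴ ÷ x = 5x³. Subtract (5x³)·D = 5x⁴ − 5x³. Remainder: 9x³ − 16x² + 9x − 8.
Step 3: lead(9x³ − 16x² + 9x − 8) ÷ lead(D) = 9x³ ÷ x = 9x². Subtract (9x²)·D = 9x³ − 9x². Remainder: −7x² + 9x − 8.
Step 4: lead(−7x² + 9x − 8) ÷ lead(D) = −7x² ÷ x = −7x. Subtract (−7x)·D = −7x² + 7x. Remainder: 2x − 8.
Step 5: lead(2x − 8) ÷ lead(D) = 2x ÷ x = 2. Subtract (2)·D = 2x − 2. Remainder: −6.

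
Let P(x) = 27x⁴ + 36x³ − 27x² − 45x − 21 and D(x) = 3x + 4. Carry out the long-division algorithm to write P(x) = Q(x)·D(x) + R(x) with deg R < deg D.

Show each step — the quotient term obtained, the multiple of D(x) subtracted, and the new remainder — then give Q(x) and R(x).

Q(x) = 9x³ − 9x − 3; R(x) = −9

Step 1: lead(27x⁴ + 36x³ − 27x² − 45x − 21) ÷ lead(D) = 27x⁴ ÷ 3x = 9x³. Subtract (9x³)·D = 27x⁴ + 36x³. Remainder: −27x² − 45x − 21.
Step 2: lead(−27x² − 45x − 21) ÷ lead(D) = −27x² ÷ 3x = −9x. Subtract (−9x)·D = −27x² − 36x. Remainder: −9x − 21.
Step 3: lead(−9x − 21) ÷ lead(D) = −9x ÷ 3x = −3. Subtract (−3)·D = −9x − 12. Remainder: −9.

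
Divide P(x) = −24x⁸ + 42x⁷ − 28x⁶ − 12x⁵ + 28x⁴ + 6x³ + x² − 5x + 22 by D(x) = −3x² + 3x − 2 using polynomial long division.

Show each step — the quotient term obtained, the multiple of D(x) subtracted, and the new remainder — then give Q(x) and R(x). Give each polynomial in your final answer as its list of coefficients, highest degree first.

Step 1: lead(−24x⁸ + 42x⁷ − 28x⁶ − 12x⁵ + 28x⁴ + 6x³ + x² − 5x + 22) ÷ lead(D) = −24x⁸ ÷ −3x² = 8x⁶. Subtract (8x⁶)·D = −24x⁸ + 24x⁷ − 16x⁶. Remainder: 18x⁷ − 12x⁶ − 12x⁵ + 28x⁴ + 6x³ + x² − 5x + 22.
Step 2: lead(18x⁷ − 12x⁶ − 12x⁵ + 28x⁴ + 6x³ + x² − 5x + 22) ÷ lead(D) = 18x⁷ ÷ −3x² = −6x⁵. Subtract (−6x⁵)·D = 18x⁷ − 18x⁶ + 12x⁵. Remainder: 6x⁶ − 24x⁵ + 28x⁴ + 6x³ + x² − 5x + 22.
Step 3: lead(6x⁶ − 24x⁵ + 28x⁴ + 6x³ + x² − 5x + 22) ÷ lead(D) = 6x⁶ ÷ −3x² = −2x⁴. Subtract (−2x⁴)·D = 6x⁶ − 6x⁵ + 4x⁴. Remainder: −18x⁵ + 24x⁴ + 6x³ + x² − 5x + 22.
Step 4: lead(−18x⁵ + 24x⁴ + 6x³ + x² − 5x + 22) ÷ lead(D) = −18x⁵ ÷ −3x² = 6x³. Subtract (6x³)·D = −18x⁵ + 18x⁴ − 12x³. Remainder: 6x⁴ + 18x³ + x² − 5x + 22.
Step 5: lead(6x⁴ + 18x³ + x² − 5x + 22) ÷ lead(D) = 6x⁴ ÷ −3x² = −2x². Subtract (−2x²)·D = 6x⁴ − 6x³ + 4x². Remainder: 24x³ − 3x² − 5x + 22.
Step 6: lead(24x³ − 3x² − 5x + 22) ÷ lead(D) = 24x³ ÷ −3x² = −8x. Subtract (−8x)·D = 24x³ − 24x² + 16x. Remainder: 21x² − 21x + 22.
Step 7: lead(21x² − 21x + 22) ÷ lead(D) = 21x² ÷ −3x² = −7. Subtract (−7)·D = 21x² − 21x + 14. Remainder: 8.

Q = [8, -6, -2, 6, -2, -8, -7]; R = [8]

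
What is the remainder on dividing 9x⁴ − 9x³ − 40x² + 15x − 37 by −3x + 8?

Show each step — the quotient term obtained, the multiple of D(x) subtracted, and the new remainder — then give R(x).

R(x) = 3

Step 1: lead(9x⁴ − 9x³ − 40x² + 15x − 37) ÷ lead(D) = 9x⁴ ÷ −3x = −3x³. Subtract (−3x³)·D = 9x⁴ − 24x³. Remainder: 15x³ − 40x² + 15x − 37.
Step 2: lead(15x³ − 40x² + 15x − 37) ÷ lead(D) = 15x³ ÷ −3x = −5x². Subtract (−5x²)·D = 15x³ − 40x². Remainder: 15x − 37.
Step 3: lead(15x − 37) ÷ lead(D) = 15x ÷ −3x = −5. Subtract (−5)·D = 15x − 40. Remainder: 3.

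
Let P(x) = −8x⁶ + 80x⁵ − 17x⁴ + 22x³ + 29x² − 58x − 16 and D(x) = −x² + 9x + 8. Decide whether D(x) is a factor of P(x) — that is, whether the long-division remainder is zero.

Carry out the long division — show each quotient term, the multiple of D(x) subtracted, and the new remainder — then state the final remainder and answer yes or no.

R(x) = 0, so D(x) is a factor of P(x). yes

Step 1: lead(−8x⁶ + 80x⁵ − 17x⁴ + 22x³ + 29x² − 58x − 16) ÷ lead(D) = −8x⁶ ÷ −x² = 8x⁴. Subtract (8x⁴)·D = −8x⁶ + 72x⁵ + 64x⁴. Remainder: 8x⁵ − 81x⁴ + 22x³ + 29x² − 58x − 16.
Step 2: lead(8x⁵ − 81x⁴ + 22x³ + 29x² − 58x − 16) ÷ lead(D) = 8x⁵ ÷ −x² = −8x³. Subtract (−8x³)·D = 8x⁵ − 72x⁴ − 64x³. Remainder: −9x⁴ + 86x³ + 29x² − 58x − 16.
Step 3: lead(−9x⁴ + 86x³ + 29x² − 58x − 16) ÷ lead(D) = −9x⁴ ÷ −x² = 9x². Subtract (9x²)·D = −9x⁴ + 81x³ + 72x². Remainder: 5x³ − 43x² − 58x − 16.
Step 4: lead(5x³ − 43x² − 58x − 16) ÷ lead(D) = 5x³ ÷ −x² = −5x. Subtract (−5x)·D = 5x³ − 45x² − 40x. Remainder: 2x² − 18x − 16.
Step 5: lead(2x² − 18x − 16) ÷ lead(D) = 2x² ÷ −x² = −2. Subtract (−2)·D = 2x² − 18x − 16. Remainder: 0.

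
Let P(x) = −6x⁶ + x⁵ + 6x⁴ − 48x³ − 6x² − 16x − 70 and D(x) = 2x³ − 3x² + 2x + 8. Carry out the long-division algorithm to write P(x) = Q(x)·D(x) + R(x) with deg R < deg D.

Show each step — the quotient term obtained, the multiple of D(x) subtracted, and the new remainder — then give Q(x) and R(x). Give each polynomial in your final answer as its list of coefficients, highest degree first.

Q = [-3, -4, 0, -8]; R = [2, 0, -6]

Step 1: lead(−6x⁶ + x⁵ + 6x⁴ − 48x³ − 6x² − 16x − 70) ÷ lead(D) = −6x⁶ ÷ 2x³ = −3x³. Subtract (−3x³)·D = −6x⁶ + 9x⁵ − 6x⁴ − 24x³. Remainder: −8x⁵ + 12x⁴ − 24x³ − 6x² − 16x − 70.
Step 2: lead(−8x⁵ + 12x⁴ − 24x³ − 6x² − 16x − 70) ÷ lead(D) = −8x⁵ ÷ 2x³ = −4x². Subtract (−4x²)·D = −8x⁵ + 12x⁴ − 8x³ − 32x². Remainder: −16x³ + 26x² − 16x − 70.
Step 3: lead(−16x³ + 26x² − 16x − 70) ÷ lead(D) = −16x³ ÷ 2x³ = −8. Subtract (−8)·D = −16x³ + 24x² − 16x − 64. Remainder: 2x² − 6.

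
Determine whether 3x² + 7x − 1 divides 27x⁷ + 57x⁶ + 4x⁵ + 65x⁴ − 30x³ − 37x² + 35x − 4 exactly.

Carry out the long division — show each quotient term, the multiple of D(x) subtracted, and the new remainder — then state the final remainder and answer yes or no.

Step 1: lead(27x⁷ + 57x⁶ + 4x⁵ + 65x⁴ − 30x³ − 37x² + 35x − 4) ÷ lead(D) = 27x⁷ ÷ 3x² = 9x⁵. Subtract (9x⁵)·D = 27x⁷ + 63x⁶ − 9x⁵. Remainder: −6x⁶ + 13x⁵ + 65x⁴ − 30x³ − 37x² + 35x − 4.
Step 2: lead(−6x⁶ + 13x⁵ + 65x⁴ − 30x³ − 37x² + 35x − 4) ÷ lead(D) = −6x⁶ ÷ 3x² = −2x⁴. Subtract (−2x⁴)·D = −6x⁶ − 14x⁵ + 2x⁴. Remainder: 27x⁵ + 63x⁴ − 30x³ − 37x² + 35x − 4.
Step 3: lead(27x⁵ + 63x⁴ − 30x³ − 37x² + 35x − 4) ÷ lead(D) = 27x⁵ ÷ 3x² = 9x³. Subtract (9x³)·D = 27x⁵ + 63x⁴ − 9x³. Remainder: −21x³ − 37x² + 35x − 4.
Step 4: lead(−21x³ − 37x² + 35x − 4) ÷ lead(D) = −21x³ ÷ 3x² = −7x. Subtract (−7x)·D = −21x³ − 49x² + 7x. Remainder: 12x² + 28x − 4.
Step 5: lead(12x² + 28x − 4) ÷ lead(D) = 12x² ÷ 3x² = 4. Subtract (4)·D = 12x² + 28x − 4. Remainder: 0.

R(x) = 0, so D(x) is a factor of P(x). yes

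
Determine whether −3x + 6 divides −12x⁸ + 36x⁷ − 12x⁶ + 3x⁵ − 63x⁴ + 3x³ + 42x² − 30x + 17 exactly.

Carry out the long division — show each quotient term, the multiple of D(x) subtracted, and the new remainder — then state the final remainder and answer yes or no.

Step 1: lead(−12x⁸ + 36x⁷ − 12x⁶ + 3x⁵ − 63x⁴ + 3x³ + 42x² − 30x + 17) ÷ lead(D) = −12x⁸ ÷ −3x = 4x⁷. Subtract (4x⁷)·D = −12x⁸ + 24x⁷. Remainder: 12x⁷ − 12x⁶ + 3x⁵ − 63x⁴ + 3x³ + 42x² − 30x + 17.
Step 2: lead(12x⁷ − 12x⁶ + 3x⁵ − 63x⁴ + 3x³ + 42x² − 30x + 17) ÷ lead(D) = 12x⁷ ÷ −3x = −4x⁶. Subtract (−4x⁶)·D = 12x⁷ − 24x⁶. Remainder: 12x⁶ + 3x⁵ − 63x⁴ + 3x³ + 42x² − 30x + 17.
Step 3: lead(12x⁶ + 3x⁵ − 63x⁴ + 3x³ + 42x² − 30x + 17) ÷ lead(D) = 12x⁶ ÷ −3x = −4x⁵. Subtract (−4x⁵)·D = 12x⁶ − 24x⁵. Remainder: 27x⁵ − 63x⁴ + 3x³ + 42x² − 30x + 17.
Step 4: lead(27x⁵ − 63x⁴ + 3x³ + 42x² − 30x + 17) ÷ lead(D) = 27x⁵ ÷ −3x = −9x⁴. Subtract (−9x⁴)·D = 27x⁵ − 54x⁴. Remainder: −9x⁴ + 3x³ + 42x² − 30x + 17.
Step 5: lead(−9x⁴ + 3x³ + 42x² − 30x + 17) ÷ lead(D) = −9x⁴ ÷ −3x = 3x³. Subtract (3x³)·D = −9x⁴ + 18x³. Remainder: −15x³ + 42x² − 30x + 17.
Step 6: lead(−15x³ + 42x² − 30x + 17) ÷ lead(D) = −15x³ ÷ −3x = 5x². Subtract (5x²)·D = −15x³ + 30x². Remainder: 12x² − 30x + 17.
Step 7: lead(12x² − 30x + 17) ÷ lead(D) = 12x² ÷ −3x = −4x. Subtract (−4x)·D = 12x² − 24x. Remainder: −6x + 17.
Step 8: lead(−6x + 17) ÷ lead(D) = −6x ÷ −3x = 2. Subtract (2)·D = −6x + 12. Remainder: 5.

R(x) = 5, so D(x) is not a factor of P(x). no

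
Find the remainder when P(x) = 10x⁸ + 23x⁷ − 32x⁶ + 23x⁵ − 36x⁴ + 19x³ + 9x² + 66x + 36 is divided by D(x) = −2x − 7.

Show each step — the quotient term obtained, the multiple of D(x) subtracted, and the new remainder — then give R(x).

R(x) = 1

Step 1: lead(10x⁸ + 23x⁷ − 32x⁶ + 23x⁵ − 36x⁴ + 19x³ + 9x² + 66x + 36) ÷ lead(D) = 10x⁸ ÷ −2x = −5x⁷. Subtract (−5x⁷)·D = 10x⁸ + 35x⁷. Remainder: −12x⁷ − 32x⁶ + 23x⁵ − 36x⁴ + 19x³ + 9x² + 66x + 36.
Step 2: lead(−12x⁷ − 32x⁶ + 23x⁵ − 36x⁴ + 19x³ + 9x² + 66x + 36) ÷ lead(D) = −12x⁷ ÷ −2x = 6x⁶. Subtract (6x⁶)·D = −12x⁷ − 42x⁶. Remainder: 10x⁶ + 23x⁵ − 36x⁴ + 19x³ + 9x² + 66x + 36.
Step 3: lead(10x⁶ + 23x⁵ − 36x⁴ + 19x³ + 9x² + 66x + 36) ÷ lead(D) = 10x⁶ ÷ −2x = −5x⁵. Subtract (−5x⁵)·D = 10x⁶ + 35x⁵. Remainder: −12x⁵ − 36x⁴ + 19x³ + 9x² + 66x + 36.
Step 4: lead(−12x⁵ − 36x⁴ + 19x³ + 9x² + 66x + 36) ÷ lead(D) = −12x⁵ ÷ −2x = 6x⁴. Subtract (6x⁴)·D = −12x⁵ − 42x⁴. Remainder: 6x⁴ + 19x³ + 9x² + 66x + 36.
Step 5: lead(6x⁴ + 19x³ + 9x² + 66x + 36) ÷ lead(D) = 6x⁴ ÷ −2x = −3x³. Subtract (−3x³)·D = 6x⁴ + 21x³. Remainder: −2x³ + 9x² + 66x + 36.
Step 6: lead(−2x³ + 9x² + 66x + 36) ÷ lead(D) = −2x³ ÷ −2x = x². Subtract (x²)·D = −2x³ − 7x². Remainder: 16x² + 66x + 36.
Step 7: lead(16x² + 66x + 36) ÷ lead(D) = 16x² ÷ −2x = −8x. Subtract (−8x)·D = 16x² + 56x. Remainder: 10x + 36.
Step 8: lead(10x + 36) ÷ lead(D) = 10x ÷ −2x = −5. Subtract (−5)·D = 10x + 35. Remainder: 1.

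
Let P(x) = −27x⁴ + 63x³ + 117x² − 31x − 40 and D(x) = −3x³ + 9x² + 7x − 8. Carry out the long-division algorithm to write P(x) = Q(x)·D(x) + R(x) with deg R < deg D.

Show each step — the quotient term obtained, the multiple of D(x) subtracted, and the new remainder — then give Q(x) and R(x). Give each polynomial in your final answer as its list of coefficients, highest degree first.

Q = [9, 6]; R = [-1, 8]

Step 1: lead(−27x⁴ + 63x³ + 117x² − 31x − 40) ÷ lead(D) = −27x⁴ ÷ −3x³ = 9x. Subtract (9x)·D = −27x⁴ + 81x³ + 63x² − 72x. Remainder: −18x³ + 54x² + 41x − 40.
Step 2: lead(−18x³ + 54x² + 41x − 40) ÷ lead(D) = −18x³ ÷ −3x³ = 6. Subtract (6)·D = −18x³ + 54x² + 42x − 48. Remainder: −x + 8.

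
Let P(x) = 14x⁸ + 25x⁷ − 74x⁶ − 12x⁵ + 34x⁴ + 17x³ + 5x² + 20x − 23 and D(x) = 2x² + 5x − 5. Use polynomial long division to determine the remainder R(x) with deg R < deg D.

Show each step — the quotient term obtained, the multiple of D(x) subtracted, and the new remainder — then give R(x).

Step 1: lead(14x⁸ + 25x⁷ − 74x⁶ − 12x⁵ + 34x⁴ + 17x³ + 5x² + 20x − 23) ÷ lead(D) = 14x⁸ ÷ 2x² = 7x⁶. Subtract (7x⁶)·D = 14x⁸ + 35x⁷ − 35x⁶. Remainder: −10x⁷ − 39x⁶ − 12x⁵ + 34x⁴ + 17x³ + 5x² + 20x − 23.
Step 2: lead(−10x⁷ − 39x⁶ − 12x⁵ + 34x⁴ + 17x³ + 5x² + 20x − 23) ÷ lead(D) = −10x⁷ ÷ 2x² = −5x⁵. Subtract (−5x⁵)·D = −10x⁷ − 25x⁶ + 25x⁵. Remainder: −14x⁶ − 37x⁵ + 34x⁴ + 17x³ + 5x² + 20x − 23.
Step 3: lead(−14x⁶ − 37x⁵ + 34x⁴ + 17x³ + 5x² + 20x − 23) ÷ lead(D) = −14x⁶ ÷ 2x² = −7x⁴. Subtract (−7x⁴)·D = −14x⁶ − 35x⁵ + 35x⁴. Remainder: −2x⁵ − x⁴ + 17x³ + 5x² + 20x − 23.
Step 4: lead(−2x⁵ − x⁴ + 17x³ + 5x² + 20x − 23) ÷ lead(D) = −2x⁵ ÷ 2x² = −x³. Subtract (−x³)·D = −2x⁵ − 5x⁴ + 5x³. Remainder: 4x⁴ + 12x³ + 5x² + 20x − 23.
Step 5: lead(4x⁴ + 12x³ + 5x² + 20x − 23) ÷ lead(D) = 4x⁴ ÷ 2x² = 2x². Subtract (2x²)·D = 4x⁴ + 10x³ − 10x². Remainder: 2x³ + 15x² + 20x − 23.
Step 6: lead(2x³ + 15x² + 20x − 23) ÷ lead(D) = 2x³ ÷ 2x² = x. Subtract (x)·D = 2x³ + 5x² − 5x. Remainder: 10x² + 25x − 23.
Step 7: lead(10x² + 25x − 23) ÷ lead(D) = 10x² ÷ 2x² = 5. Subtract (5)·D = 10x² + 25x − 25. Remainder: 2.

R(x) = 2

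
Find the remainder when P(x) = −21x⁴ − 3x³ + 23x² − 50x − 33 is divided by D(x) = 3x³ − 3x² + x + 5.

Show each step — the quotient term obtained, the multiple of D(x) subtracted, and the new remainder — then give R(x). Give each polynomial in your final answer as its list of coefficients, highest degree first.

Step 1: lead(−21x⁴ − 3x³ + 23x² − 50x − 33) ÷ lead(D) = −21x⁴ ÷ 3x³ = −7x. Subtract (−7x)·D = −21x⁴ + 21x³ − 7x² − 35x. Remainder: −24x³ + 30x² − 15x − 33.
Step 2: lead(−24x³ + 30x² − 15x − 33) ÷ lead(D) = −24x³ ÷ 3x³ = −8. Subtract (−8)·D = −24x³ + 24x² − 8x − 40. Remainder: 6x² − 7x + 7.

R = [6, -7, 7]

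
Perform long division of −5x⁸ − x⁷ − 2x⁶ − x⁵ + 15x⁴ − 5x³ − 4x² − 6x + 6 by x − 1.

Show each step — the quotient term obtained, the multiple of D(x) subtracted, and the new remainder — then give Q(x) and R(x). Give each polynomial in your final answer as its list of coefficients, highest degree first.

Q = [-5, -6, -8, -9, 6, 1, -3, -9]; R = [-3]

Step 1: lead(−5x⁸ − x⁷ − 2x⁶ − x⁵ + 15x⁴ − 5x³ − 4x² − 6x + 6) ÷ lead(D) = −5x⁸ ÷ x = −5x⁷. Subtract (−5x⁷)·D = −5x⁸ + 5x⁷. Remainder: −6x⁷ − 2x⁶ − x⁵ + 15x⁴ − 5x³ − 4x² − 6x + 6.
Step 2: lead(−6x⁷ − 2x⁶ − x⁵ + 15x⁴ − 5x³ − 4x² − 6x + 6) ÷ lead(D) = −6x⁷ ÷ x = −6x⁶. Subtract (−6x⁶)·D = −6x⁷ + 6x⁶. Remainder: −8x⁶ − x⁵ + 15x⁴ − 5x³ − 4x² − 6x + 6.
Step 3: lead(−8x⁶ − x⁵ + 15x⁴ − 5x³ − 4x² − 6x + 6) ÷ lead(D) = −8x⁶ ÷ x = −8x⁵. Subtract (−8x⁵)·D = −8x⁶ + 8x⁵. Remainder: −9x⁵ + 15x⁴ − 5x³ − 4x² − 6x + 6.
Step 4: lead(−9x⁵ + 15x⁴ − 5x³ − 4x² − 6x + 6) ÷ lead(D) = −9x⁵ ÷ x = −9x⁴. Subtract (−9x⁴)·D = −9x⁵ + 9x⁴. Remainder: 6x⁴ − 5x³ − 4x² − 6x + 6.
Step 5: lead(6x⁴ − 5x³ − 4x² − 6x + 6) ÷ lead(D) = 6x⁴ ÷ x = 6x³. Subtract (6x³)·D = 6x⁴ − 6x³. Remainder: x³ − 4x² − 6x + 6.
Step 6: lead(x³ − 4x² − 6x + 6) ÷ lead(D) = x³ ÷ x = x². Subtract (x²)·D = x³ − x². Remainder: −3x² − 6x + 6.
Step 7: lead(−3x² − 6x + 6) ÷ lead(D) = −3x² ÷ x = −3x. Subtract (−3x)·D = −3x² + 3x. Remainder: −9x + 6.
Step 8: lead(−9x + 6) ÷ lead(D) = −9x ÷ x = −9. Subtract (−9)·D = −9x + 9. Remainder: −3.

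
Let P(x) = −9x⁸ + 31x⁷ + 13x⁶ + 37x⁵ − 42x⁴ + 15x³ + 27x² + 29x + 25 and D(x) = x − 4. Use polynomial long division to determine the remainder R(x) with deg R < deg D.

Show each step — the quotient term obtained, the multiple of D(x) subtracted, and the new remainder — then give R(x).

R(x) = −3

Step 1: lead(−9x⁸ + 31x⁷ + 13x⁶ + 37x⁵ − 42x⁴ + 15x³ + 27x² + 29x + 25) ÷ lead(D) = −9x⁸ ÷ x = −9x⁷. Subtract (−9x⁷)·D = −9x⁸ + 36x⁷. Remainder: −5x⁷ + 13x⁶ + 37x⁵ − 42x⁴ + 15x³ + 27x² + 29x + 25.
Step 2: lead(−5x⁷ + 13x⁶ + 37x⁵ − 42x⁴ + 15x³ + 27x² + 29x + 25) ÷ lead(D) = −5x⁷ ÷ x = −5x⁶. Subtract (−5x⁶)·D = −5x⁷ + 20x⁶. Remainder: −7x⁶ + 37x⁵ − 42x⁴ + 15x³ + 27x² + 29x + 25.
Step 3: lead(−7x⁶ + 37x⁵ − 42x⁴ + 15x³ + 27x² + 29x + 25) ÷ lead(D) = −7x⁶ ÷ x = −7x⁵. Subtract (−7x⁵)·D = −7x⁶ + 28x⁵. Remainder: 9x⁵ − 42x⁴ + 15x³ + 27x² + 29x + 25.
Step 4: lead(9x⁵ − 42x⁴ + 15x³ + 27x² + 29x + 25) ÷ lead(D) = 9x⁵ ÷ x = 9x⁴. Subtract (9x⁴)·D = 9x⁵ − 36x⁴. Remainder: −6x⁴ + 15x³ + 27x² + 29x + 25.
Step 5: lead(−6x⁴ + 15x³ + 27x² + 29x + 25) ÷ lead(D) = −6x⁴ ÷ x = −6x³. Subtract (−6x³)·D = −6x⁴ + 24x³. Remainder: −9x³ + 27x² + 29x + 25.
Step 6: lead(−9x³ + 27x² + 29x + 25) ÷ lead(D) = −9x³ ÷ x = −9x². Subtract (−9x²)·D = −9x³ + 36x². Remainder: −9x² + 29x + 25.
Step 7: lead(−9x² + 29x + 25) ÷ lead(D) = −9x² ÷ x = −9x. Subtract (−9x)·D = −9x² + 36x. Remainder: −7x + 25.
Step 8: lead(−7x + 25) ÷ lead(D) = −7x ÷ x = −7. Subtract (−7)·D = −7x + 28. Remainder: −3.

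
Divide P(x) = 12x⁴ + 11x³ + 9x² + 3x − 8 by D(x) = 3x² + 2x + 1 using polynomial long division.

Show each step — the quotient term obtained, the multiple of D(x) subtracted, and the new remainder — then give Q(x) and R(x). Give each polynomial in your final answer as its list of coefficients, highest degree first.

Q = [4, 1, 1]; R = [-9]

Step 1: lead(12x⁴ + 11x³ + 9x² + 3x − 8) ÷ lead(D) = 12x⁴ ÷ 3x² = 4x². Subtract (4x²)·D = 12x⁴ + 8x³ + 4x². Remainder: 3x³ + 5x² + 3x − 8.
Step 2: lead(3x³ + 5x² + 3x − 8) ÷ lead(D) = 3x³ ÷ 3x² = x. Subtract (x)·D = 3x³ + 2x² + x. Remainder: 3x² + 2x − 8.
Step 3: lead(3x² + 2x − 8) ÷ lead(D) = 3x² ÷ 3x² = 1. Subtract (1)·D = 3x² + 2x + 1. Remainder: −9.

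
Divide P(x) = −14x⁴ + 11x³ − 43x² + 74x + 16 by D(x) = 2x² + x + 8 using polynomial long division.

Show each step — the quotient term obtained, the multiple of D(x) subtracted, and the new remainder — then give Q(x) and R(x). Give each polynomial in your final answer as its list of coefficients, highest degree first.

Q = [-7, 9, 2]; R = [0]

Step 1: lead(−14x⁴ + 11x³ − 43x² + 74x + 16) ÷ lead(D) = −14x⁴ ÷ 2x² = −7x². Subtract (−7x²)·D = −14x⁴ − 7x³ − 56x². Remainder: 18x³ + 13x² + 74x + 16.
Step 2: lead(18x³ + 13x² + 74x + 16) ÷ lead(D) = 18x³ ÷ 2x² = 9x. Subtract (9x)·D = 18x³ + 9x² + 72x. Remainder: 4x² + 2x + 16.
Step 3: lead(4x² + 2x + 16) ÷ lead(D) = 4x² ÷ 2x² = 2. Subtract (2)·D = 4x² + 2x + 16. Remainder: 0.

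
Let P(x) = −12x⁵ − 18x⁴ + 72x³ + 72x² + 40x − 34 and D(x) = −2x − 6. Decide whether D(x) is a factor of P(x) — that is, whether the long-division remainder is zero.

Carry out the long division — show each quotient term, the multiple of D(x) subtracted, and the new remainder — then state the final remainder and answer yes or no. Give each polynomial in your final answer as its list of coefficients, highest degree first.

R = [8], so D(x) is not a factor of P(x). no

Step 1: lead(−12x⁵ − 18x⁴ + 72x³ + 72x² + 40x − 34) ÷ lead(D) = −12x⁵ ÷ −2x = 6x⁴. Subtract (6x⁴)·D = −12x⁵ − 36x⁴. Remainder: 18x⁴ + 72x³ + 72x² + 40x − 34.
Step 2: lead(18x⁴ + 72x³ + 72x² + 40x − 34) ÷ lead(D) = 18x⁴ ÷ −2x = −9x³. Subtract (−9x³)·D = 18x⁴ + 54x³. Remainder: 18x³ + 72x² + 40x − 34.
Step 3: lead(18x³ + 72x² + 40x − 34) ÷ lead(D) = 18x³ ÷ −2x = −9x². Subtract (−9x²)·D = 18x³ + 54x². Remainder: 18x² + 40x − 34.
Step 4: lead(18x² + 40x − 34) ÷ lead(D) = 18x² ÷ −2x = −9x. Subtract (−9x)·D = 18x² + 54x. Remainder: −14x − 34.
Step 5: lead(−14x − 34) ÷ lead(D) = −14x ÷ −2x = 7. Subtract (7)·D = −14x − 42. Remainder: 8.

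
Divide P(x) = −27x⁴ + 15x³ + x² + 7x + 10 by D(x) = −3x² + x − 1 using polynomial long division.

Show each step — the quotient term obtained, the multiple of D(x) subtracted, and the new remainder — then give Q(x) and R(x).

Step 1: lead(−27x⁴ + 15x³ + x² + 7x + 10) ÷ lead(D) = −27x⁴ ÷ −3x² = 9x². Subtract (9x²)·D = −27x⁴ + 9x³ − 9x². Remainder: 6x³ + 10x² + 7x + 10.
Step 2: lead(6x³ + 10x² + 7x + 10) ÷ lead(D) = 6x³ ÷ −3x² = −2x. Subtract (−2x)·D = 6x³ − 2x² + 2x. Remainder: 12x² + 5x + 10.
Step 3: lead(12x² + 5x + 10) ÷ lead(D) = 12x² ÷ −3x² = −4. Subtract (−4)·D = 12x² − 4x + 4. Remainder: 9x + 6.

Q(x) = 9x² − 2x − 4; R(x) = 9x + 6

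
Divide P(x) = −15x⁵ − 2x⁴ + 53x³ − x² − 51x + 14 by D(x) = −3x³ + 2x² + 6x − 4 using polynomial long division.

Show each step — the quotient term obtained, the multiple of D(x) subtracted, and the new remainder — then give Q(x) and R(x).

Step 1: lead(−15x⁵ − 2x⁴ + 53x³ − x² − 51x + 14) ÷ lead(D) = −15x⁵ ÷ −3x³ = 5x². Subtract (5x²)·D = −15x⁵ + 10x⁴ + 30x³ − 20x². Remainder: −12x⁴ + 23x³ + 19x² − 51x + 14.
Step 2: lead(−12x⁴ + 23x³ + 19x² − 51x + 14) ÷ lead(D) = −12x⁴ ÷ −3x³ = 4x. Subtract (4x)·D = −12x⁴ + 8x³ + 24x² − 16x. Remainder: 15x³ − 5x² − 35x + 14.
Step 3: lead(15x³ − 5x² − 35x + 14) ÷ lead(D) = 15x³ ÷ −3x³ = −5. Subtract (−5)·D = 15x³ − 10x² − 30x + 20. Remainder: 5x² − 5x − 6.

Q(x) = 5x² + 4x − 5; R(x) = 5x² − 5x − 6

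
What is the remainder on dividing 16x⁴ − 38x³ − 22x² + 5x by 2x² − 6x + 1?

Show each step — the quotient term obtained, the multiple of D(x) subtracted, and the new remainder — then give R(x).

Step 1: lead(16x⁴ − 38x³ − 22x² + 5x) ÷ lead(D) = 16x⁴ ÷ 2x² = 8x². Subtract (8x²)·D = 16x⁴ − 48x³ + 8x². Remainder: 10x³ − 30x² + 5x.
Step 2: lead(10x³ − 30x² + 5x) ÷ lead(D) = 10x³ ÷ 2x² = 5x. Subtract (5x)·D = 10x³ − 30x² + 5x. Remainder: 0.

R(x) = 0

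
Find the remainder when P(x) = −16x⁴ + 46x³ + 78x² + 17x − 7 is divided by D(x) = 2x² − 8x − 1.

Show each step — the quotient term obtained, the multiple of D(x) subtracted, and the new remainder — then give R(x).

Step 1: lead(−16x⁴ + 46x³ + 78x² + 17x − 7) ÷ lead(D) = −16x⁴ ÷ 2x² = −8x². Subtract (−8x²)·D = −16x⁴ + 64x³ + 8x². Remainder: −18x³ + 70x² + 17x − 7.
Step 2: lead(−18x³ + 70x² + 17x − 7) ÷ lead(D) = −18x³ ÷ 2x² = −9x. Subtract (−9x)·D = −18x³ + 72x² + 9x. Remainder: −2x² + 8x − 7.
Step 3: lead(−2x² + 8x − 7) ÷ lead(D) = −2x² ÷ 2x² = −1. Subtract (−1)·D = −2x² + 8x + 1. Remainder: −8.

R(x) = −8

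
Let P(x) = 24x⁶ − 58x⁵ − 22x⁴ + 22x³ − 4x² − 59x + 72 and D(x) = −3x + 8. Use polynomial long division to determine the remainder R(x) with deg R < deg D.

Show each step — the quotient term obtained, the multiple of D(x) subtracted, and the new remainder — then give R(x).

R(x) = 0

Step 1: lead(24x⁶ − 58x⁵ − 22x⁴ + 22x³ − 4x² − 59x + 72) ÷ lead(D) = 24x⁶ ÷ −3x = −8x⁵. Subtract (−8x⁵)·D = 24x⁶ − 64x⁵. Remainder: 6x⁵ − 22x⁴ + 22x³ − 4x² − 59x + 72.
Step 2: lead(6x⁵ − 22x⁴ + 22x³ − 4x² − 59x + 72) ÷ lead(D) = 6x⁵ ÷ −3x = −2x⁴. Subtract (−2x⁴)·D = 6x⁵ − 16x⁴. Remainder: −6x⁴ + 22x³ − 4x² − 59x + 72.
Step 3: lead(−6x⁴ + 22x³ − 4x² − 59x + 72) ÷ lead(D) = −6x⁴ ÷ −3x = 2x³. Subtract (2x³)·D = −6x⁴ + 16x³. Remainder: 6x³ − 4x² − 59x + 72.
Step 4: lead(6x³ − 4x² − 59x + 72) ÷ lead(D) = 6x³ ÷ −3x = −2x². Subtract (−2x²)·D = 6x³ − 16x². Remainder: 12x² − 59x + 72.
Step 5: lead(12x² − 59x + 72) ÷ lead(D) = 12x² ÷ −3x = −4x. Subtract (−4x)·D = 12x² − 32x. Remainder: −27x + 72.
Step 6: lead(−27x + 72) ÷ lead(D) = −27x ÷ −3x = 9. Subtract (9)·D = −27x + 72. Remainder: 0.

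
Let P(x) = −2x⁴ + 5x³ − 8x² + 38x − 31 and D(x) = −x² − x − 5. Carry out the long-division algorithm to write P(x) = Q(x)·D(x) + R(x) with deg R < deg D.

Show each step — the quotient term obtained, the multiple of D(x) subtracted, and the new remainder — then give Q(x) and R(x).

Step 1: lead(−2x⁴ + 5x³ − 8x² + 38x − 31) ÷ lead(D) = −2x⁴ ÷ −x² = 2x². Subtract (2x²)·D = −2x⁴ − 2x³ − 10x². Remainder: 7x³ + 2x² + 38x − 31.
Step 2: lead(7x³ + 2x² + 38x − 31) ÷ lead(D) = 7x³ ÷ −x² = −7x. Subtract (−7x)·D = 7x³ + 7x² + 35x. Remainder: −5x² + 3x − 31.
Step 3: lead(−5x² + 3x − 31) ÷ lead(D) = −5x² ÷ −x² = 5. Subtract (5)·D = −5x² − 5x − 25. Remainder: 8x − 6.

Q(x) = 2x² − 7x + 5; R(x) = 8x − 6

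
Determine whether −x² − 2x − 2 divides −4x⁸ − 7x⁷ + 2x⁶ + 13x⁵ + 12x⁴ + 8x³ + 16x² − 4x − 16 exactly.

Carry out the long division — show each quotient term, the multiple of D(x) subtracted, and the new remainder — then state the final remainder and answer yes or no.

Step 1: lead(−4x⁸ − 7x⁷ + 2x⁶ + 13x⁵ + 12x⁴ + 8x³ + 16x² − 4x − 16) ÷ lead(D) = −4x⁸ ÷ −x² = 4x⁶. Subtract (4x⁶)·D = −4x⁸ − 8x⁷ − 8x⁶. Remainder: x⁷ + 10x⁶ + 13x⁵ + 12x⁴ + 8x³ + 16x² − 4x − 16.
Step 2: lead(x⁷ + 10x⁶ + 13x⁵ + 12x⁴ + 8x³ + 16x² − 4x − 16) ÷ lead(D) = x⁷ ÷ −x² = −x⁵. Subtract (−x⁵)·D = x⁷ + 2x⁶ + 2x⁵. Remainder: 8x⁶ + 11x⁵ + 12x⁴ + 8x³ + 16x² − 4x − 16.
Step 3: lead(8x⁶ + 11x⁵ + 12x⁴ + 8x³ + 16x² − 4x − 16) ÷ lead(D) = 8x⁶ ÷ −x² = −8x⁴. Subtract (−8x⁴)·D = 8x⁶ + 16x⁵ + 16x⁴. Remainder: −5x⁵ − 4x⁴ + 8x³ + 16x² − 4x − 16.
Step 4: lead(−5x⁵ − 4x⁴ + 8x³ + 16x² − 4x − 16) ÷ lead(D) = −5x⁵ ÷ −x² = 5x³. Subtract (5x³)·D = −5x⁵ − 10x⁴ − 10x³. Remainder: 6x⁴ + 18x³ + 16x² − 4x − 16.
Step 5: lead(6x⁴ + 18x³ + 16x² − 4x − 16) ÷ lead(D) = 6x⁴ ÷ −x² = −6x². Subtract (−6x²)·D = 6x⁴ + 12x³ + 12x². Remainder: 6x³ + 4x² − 4x − 16.
Step 6: lead(6x³ + 4x² − 4x − 16) ÷ lead(D) = 6x³ ÷ −x² = −6x. Subtract (−6x)·D = 6x³ + 12x² + 12x. Remainder: −8x² − 16x − 16.
Step 7: lead(−8x² − 16x − 16) ÷ lead(D) = −8x² ÷ −x² = 8. Subtract (8)·D = −8x² − 16x − 16. Remainder: 0.

R(x) = 0, so D(x) is a factor of P(x). yes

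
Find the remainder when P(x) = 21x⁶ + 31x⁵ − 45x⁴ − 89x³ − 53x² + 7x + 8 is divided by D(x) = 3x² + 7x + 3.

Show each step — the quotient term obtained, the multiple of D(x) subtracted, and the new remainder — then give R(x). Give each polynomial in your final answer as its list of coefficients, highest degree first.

R = [8, 2]

Step 1: lead(21x⁶ + 31x⁵ − 45x⁴ − 89x³ − 53x² + 7x + 8) ÷ lead(D) = 21x⁶ ÷ 3x² = 7x⁴. Subtract (7x⁴)·D = 21x⁶ + 49x⁵ + 21x⁴. Remainder: −18x⁵ − 66x⁴ − 89x³ − 53x² + 7x + 8.
Step 2: lead(−18x⁵ − 66x⁴ − 89x³ − 53x² + 7x + 8) ÷ lead(D) = −18x⁵ ÷ 3x² = −6x³. Subtract (−6x³)·D = −18x⁵ − 42x⁴ − 18x³. Remainder: −24x⁴ − 71x³ − 53x² + 7x + 8.
Step 3: lead(−24x⁴ − 71x³ − 53x² + 7x + 8) ÷ lead(D) = −24x⁴ ÷ 3x² = −8x². Subtract (−8x²)·D = −24x⁴ − 56x³ − 24x². Remainder: −15x³ − 29x² + 7x + 8.
Step 4: lead(−15x³ − 29x² + 7x + 8) ÷ lead(D) = −15x³ ÷ 3x² = −5x. Subtract (−5x)·D = −15x³ − 35x² − 15x. Remainder: 6x² + 22x + 8.
Step 5: lead(6x² + 22x + 8) ÷ lead(D) = 6x² ÷ 3x² = 2. Subtract (2)·D = 6x² + 14x + 6. Remainder: 8x + 2.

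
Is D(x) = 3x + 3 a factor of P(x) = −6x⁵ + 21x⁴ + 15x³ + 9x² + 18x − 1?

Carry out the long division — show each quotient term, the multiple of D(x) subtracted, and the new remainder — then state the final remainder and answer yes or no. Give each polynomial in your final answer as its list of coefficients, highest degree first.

R = [2], so D(x) is not a factor of P(x). no

Step 1: lead(−6x⁵ + 21x⁴ + 15x³ + 9x² + 18x − 1) ÷ lead(D) = −6x⁵ ÷ 3x = −2x⁴. Subtract (−2x⁴)·D = −6x⁵ − 6x⁴. Remainder: 27x⁴ + 15x³ + 9x² + 18x − 1.
Step 2: lead(27x⁴ + 15x³ + 9x² + 18x − 1) ÷ lead(D) = 27x⁴ ÷ 3x = 9x³. Subtract (9x³)·D = 27x⁴ + 27x³. Remainder: −12x³ + 9x² + 18x − 1.
Step 3: lead(−12x³ + 9x² + 18x − 1) ÷ lead(D) = −12x³ ÷ 3x = −4x². Subtract (−4x²)·D = −12x³ − 12x². Remainder: 21x² + 18x − 1.
Step 4: lead(21x² + 18x − 1) ÷ lead(D) = 21x² ÷ 3x = 7x. Subtract (7x)·D = 21x² + 21x. Remainder: −3x − 1.
Step 5: lead(−3x − 1) ÷ lead(D) = −3x ÷ 3x = −1. Subtract (−1)·D = −3x − 3. Remainder: 2.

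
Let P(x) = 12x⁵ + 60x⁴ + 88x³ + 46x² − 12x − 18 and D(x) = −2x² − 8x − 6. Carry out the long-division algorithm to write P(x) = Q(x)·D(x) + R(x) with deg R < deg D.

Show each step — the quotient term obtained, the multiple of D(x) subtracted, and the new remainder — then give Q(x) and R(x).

Q(x) = −6x³ − 6x² − 2x + 3; R(x) = 0

Step 1: lead(12x⁵ + 60x⁴ + 88x³ + 46x² − 12x − 18) ÷ lead(D) = 12x⁵ ÷ −2x² = −6x³. Subtract (−6x³)·D = 12x⁵ + 48x⁴ + 36x³. Remainder: 12x⁴ + 52x³ + 46x² − 12x − 18.
Step 2: lead(12x⁴ + 52x³ + 46x² − 12x − 18) ÷ lead(D) = 12x⁴ ÷ −2x² = −6x². Subtract (−6x²)·D = 12x⁴ + 48x³ + 36x². Remainder: 4x³ + 10x² − 12x − 18.
Step 3: lead(4x³ + 10x² − 12x − 18) ÷ lead(D) = 4x³ ÷ −2x² = −2x. Subtract (−2x)·D = 4x³ + 16x² + 12x. Remainder: −6x² − 24x − 18.
Step 4: lead(−6x² − 24x − 18) ÷ lead(D) = −6x² ÷ −2x² = 3. Subtract (3)·D = −6x² − 24x − 18. Remainder: 0.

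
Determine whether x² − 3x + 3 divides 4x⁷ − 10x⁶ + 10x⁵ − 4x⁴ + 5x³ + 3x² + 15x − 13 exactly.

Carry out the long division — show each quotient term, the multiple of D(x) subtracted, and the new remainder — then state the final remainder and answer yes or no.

R(x) = 5, so D(x) is not a factor of P(x). no

Step 1: lead(4x⁷ − 10x⁶ + 10x⁵ − 4x⁴ + 5x³ + 3x² + 15x − 13) ÷ lead(D) = 4x⁷ ÷ x² = 4x⁵. Subtract (4x⁵)·D = 4x⁷ − 12x⁶ + 12x⁵. Remainder: 2x⁶ − 2x⁵ − 4x⁴ + 5x³ + 3x² + 15x − 13.
Step 2: lead(2x⁶ − 2x⁵ − 4x⁴ + 5x³ + 3x² + 15x − 13) ÷ lead(D) = 2x⁶ ÷ x² = 2x⁴. Subtract (2x⁴)·D = 2x⁶ − 6x⁵ + 6x⁴. Remainder: 4x⁵ − 10x⁴ + 5x³ + 3x² + 15x − 13.
Step 3: lead(4x⁵ − 10x⁴ + 5x³ + 3x² + 15x − 13) ÷ lead(D) = 4x⁵ ÷ x² = 4x³. Subtract (4x³)·D = 4x⁵ − 12x⁴ + 12x³. Remainder: 2x⁴ − 7x³ + 3x² + 15x − 13.
Step 4: lead(2x⁴ − 7x³ + 3x² + 15x − 13) ÷ lead(D) = 2x⁴ ÷ x² = 2x². Subtract (2x²)·D = 2x⁴ − 6x³ + 6x². Remainder: −x³ − 3x² + 15x − 13.
Step 5: lead(−x³ − 3x² + 15x − 13) ÷ lead(D) = −x³ ÷ x² = −x. Subtract (−x)·D = −x³ + 3x² − 3x. Remainder: −6x² + 18x − 13.
Step 6: lead(−6x² + 18x − 13) ÷ lead(D) = −6x² ÷ x² = −6. Subtract (−6)·D = −6x² + 18x − 18. Remainder: 5.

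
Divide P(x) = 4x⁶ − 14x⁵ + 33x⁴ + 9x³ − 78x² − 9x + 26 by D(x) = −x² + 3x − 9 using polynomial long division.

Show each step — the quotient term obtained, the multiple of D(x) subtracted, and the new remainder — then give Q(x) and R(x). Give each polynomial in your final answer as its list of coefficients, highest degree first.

Step 1: lead(4x⁶ − 14x⁵ + 33x⁴ + 9x³ − 78x² − 9x + 26) ÷ lead(D) = 4x⁶ ÷ −x² = −4x⁴. Subtract (−4x⁴)·D = 4x⁶ − 12x⁵ + 36x⁴. Remainder: −2x⁵ − 3x⁴ + 9x³ − 78x² − 9x + 26.
Step 2: lead(−2x⁵ − 3x⁴ + 9x³ − 78x² − 9x + 26) ÷ lead(D) = −2x⁵ ÷ −x² = 2x³. Subtract (2x³)·D = −2x⁵ + 6x⁴ − 18x³. Remainder: −9x⁴ + 27x³ − 78x² − 9x + 26.
Step 3: lead(−9x⁴ + 27x³ − 78x² − 9x + 26) ÷ lead(D) = −9x⁴ ÷ −x² = 9x². Subtract (9x²)·D = −9x⁴ + 27x³ − 81x². Remainder: 3x² − 9x + 26.
Step 4: lead(3x² − 9x + 26) ÷ lead(D) = 3x² ÷ −x² = −3. Subtract (−3)·D = 3x² − 9x + 27. Remainder: −1.

Q = [-4, 2, 9, 0, -3]; R = [-1]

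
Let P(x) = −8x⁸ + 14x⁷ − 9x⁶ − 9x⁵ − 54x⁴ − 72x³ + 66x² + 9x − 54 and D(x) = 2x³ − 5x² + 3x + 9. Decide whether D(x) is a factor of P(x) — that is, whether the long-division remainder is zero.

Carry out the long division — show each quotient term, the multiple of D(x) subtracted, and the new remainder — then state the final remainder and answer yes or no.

R(x) = 0, so D(x) is a factor of P(x). yes

Step 1: lead(−8x⁸ + 14x⁷ − 9x⁶ − 9x⁵ − 54x⁴ − 72x³ + 66x² + 9x − 54) ÷ lead(D) = −8x⁸ ÷ 2x³ = −4x⁵. Subtract (−4x⁵)·D = −8x⁸ + 20x⁷ − 12x⁶ − 36x⁵. Remainder: −6x⁷ + 3x⁶ + 27x⁵ − 54x⁴ − 72x³ + 66x² + 9x − 54.
Step 2: lead(−6x⁷ + 3x⁶ + 27x⁵ − 54x⁴ − 72x³ + 66x² + 9x − 54) ÷ lead(D) = −6x⁷ ÷ 2x³ = −3x⁴. Subtract (−3x⁴)·D = −6x⁷ + 15x⁶ − 9x⁵ − 27x⁴. Remainder: −12x⁶ + 36x⁵ − 27x⁴ − 72x³ + 66x² + 9x − 54.
Step 3: lead(−12x⁶ + 36x⁵ − 27x⁴ − 72x³ + 66x² + 9x − 54) ÷ lead(D) = −12x⁶ ÷ 2x³ = −6x³. Subtract (−6x³)·D = −12x⁶ + 30x⁵ − 18x⁴ − 54x³. Remainder: 6x⁵ − 9x⁴ − 18x³ + 66x² + 9x − 54.
Step 4: lead(6x⁵ − 9x⁴ − 18x³ + 66x² + 9x − 54) ÷ lead(D) = 6x⁵ ÷ 2x³ = 3x². Subtract (3x²)·D = 6x⁵ − 15x⁴ + 9x³ + 27x². Remainder: 6x⁴ − 27x³ + 39x² + 9x − 54.
Step 5: lead(6x⁴ − 27x³ + 39x² + 9x − 54) ÷ lead(D) = 6x⁴ ÷ 2x³ = 3x. Subtract (3x)·D = 6x⁴ − 15x³ + 9x² + 27x. Remainder: −12x³ + 30x² − 18x − 54.
Step 6: lead(−12x³ + 30x² − 18x − 54) ÷ lead(D) = −12x³ ÷ 2x³ = −6. Subtract (−6)·D = −12x³ + 30x² − 18x − 54. Remainder: 0.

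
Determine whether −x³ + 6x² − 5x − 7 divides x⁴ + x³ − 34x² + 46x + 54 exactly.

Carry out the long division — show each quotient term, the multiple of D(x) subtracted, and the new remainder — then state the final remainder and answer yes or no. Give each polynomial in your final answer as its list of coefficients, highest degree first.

R = [3, 4, 5], so D(x) is not a factor of P(x). no

Step 1: lead(x⁴ + x³ − 34x² + 46x + 54) ÷ lead(D) = x⁴ ÷ −x³ = −x. Subtract (−x)·D = x⁴ − 6x³ + 5x² + 7x. Remainder: 7x³ − 39x² + 39x + 54.
Step 2: lead(7x³ − 39x² + 39x + 54) ÷ lead(D) = 7x³ ÷ −x³ = −7. Subtract (−7)·D = 7x³ − 42x² + 35x + 49. Remainder: 3x² + 4x + 5.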